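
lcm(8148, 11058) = 154812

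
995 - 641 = 354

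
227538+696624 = 924162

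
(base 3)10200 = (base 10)99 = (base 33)30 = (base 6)243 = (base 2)1100011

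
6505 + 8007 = 14512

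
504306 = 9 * 56034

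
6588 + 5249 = 11837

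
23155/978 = 23 + 661/978 ≈ 23.68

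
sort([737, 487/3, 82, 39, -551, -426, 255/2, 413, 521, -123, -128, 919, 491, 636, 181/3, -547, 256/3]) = [-551, -547, -426, -128, -123, 39, 181/3, 82, 256/3, 255/2, 487/3, 413, 491, 521, 636, 737, 919]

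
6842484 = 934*7326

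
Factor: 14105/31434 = 2^(-1)*3^(-1)*5^1*7^1*13^(-1) = 35/78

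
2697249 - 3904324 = -1207075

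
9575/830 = 1915/166 ≈ 11.54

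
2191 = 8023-5832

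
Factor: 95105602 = 2^1 * 19^1 * 2502779^1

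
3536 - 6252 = -2716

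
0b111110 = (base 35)1r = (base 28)26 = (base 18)38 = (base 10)62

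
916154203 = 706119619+210034584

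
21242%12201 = 9041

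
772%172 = 84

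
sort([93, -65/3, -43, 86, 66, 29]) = [-43, -65/3, 29, 66, 86, 93]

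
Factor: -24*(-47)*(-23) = -1*2^3*3^1*23^1*47^1 = -25944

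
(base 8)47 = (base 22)1h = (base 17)25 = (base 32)17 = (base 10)39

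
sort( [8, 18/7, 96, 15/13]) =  [15/13, 18/7, 8, 96]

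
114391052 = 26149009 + 88242043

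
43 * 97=4171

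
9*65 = 585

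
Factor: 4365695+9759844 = 3^1 * 4708513^1 = 14125539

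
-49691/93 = -534 - 29/93 ≈ -534.31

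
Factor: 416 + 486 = 2^1 * 11^1 * 41^1 = 902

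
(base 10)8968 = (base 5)241333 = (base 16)2308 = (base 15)29cd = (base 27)c84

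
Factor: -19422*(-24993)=2^1*3^4*13^1*83^1*2777^1=485414046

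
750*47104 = 35328000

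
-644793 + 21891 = -622902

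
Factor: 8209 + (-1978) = 3^1*31^1*67^1 = 6231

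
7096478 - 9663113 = -2566635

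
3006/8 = 375 + 3/4 = 375.75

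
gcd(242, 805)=1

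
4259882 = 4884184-624302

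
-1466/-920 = 1 + 273/460 ≈ 1.59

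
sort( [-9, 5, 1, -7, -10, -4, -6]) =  [-10, -9, -7, -6, -4, 1, 5]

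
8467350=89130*95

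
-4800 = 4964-9764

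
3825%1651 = 523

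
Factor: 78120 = 2^3 * 3^2 * 5^1 * 7^1 * 31^1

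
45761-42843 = 2918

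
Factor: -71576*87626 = -1*2^4*7^1*11^1*23^1*389^1*569^1 = -6271918576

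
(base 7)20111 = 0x12fb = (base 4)1023323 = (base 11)3718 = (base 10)4859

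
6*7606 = 45636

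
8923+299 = 9222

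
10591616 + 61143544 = 71735160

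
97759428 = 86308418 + 11451010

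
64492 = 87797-23305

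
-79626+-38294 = -117920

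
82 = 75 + 7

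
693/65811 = 231/21937 ≈ 0.0105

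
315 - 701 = -386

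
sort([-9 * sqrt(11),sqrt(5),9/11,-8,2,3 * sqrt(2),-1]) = [-9 * sqrt(11),-8,-1,9/11,2,sqrt(5),3 * sqrt(2)]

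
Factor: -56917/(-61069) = 7^1 * 47^1 * 353^(-1) = 329/353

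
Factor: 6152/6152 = 1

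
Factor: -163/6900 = -1*2^(-2)*3^(-1)*5^(-2)*23^(-1)*163^1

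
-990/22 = -45 = -45.00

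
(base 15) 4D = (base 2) 1001001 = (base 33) 27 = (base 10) 73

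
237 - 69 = 168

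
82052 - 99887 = -17835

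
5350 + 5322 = 10672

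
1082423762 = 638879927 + 443543835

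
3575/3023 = 1 + 552/3023 ≈ 1.18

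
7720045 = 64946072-57226027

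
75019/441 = 1531/9 ≈ 170.11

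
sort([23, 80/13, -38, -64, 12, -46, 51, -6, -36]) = [-64, -46, -38, -36, -6, 80/13, 12, 23, 51]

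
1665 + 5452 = 7117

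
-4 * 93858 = -375432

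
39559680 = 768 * 51510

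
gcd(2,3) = 1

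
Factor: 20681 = 20681^1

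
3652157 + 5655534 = 9307691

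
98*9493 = 930314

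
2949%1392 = 165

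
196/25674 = 98/12837 ≈ 0.00763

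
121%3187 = 121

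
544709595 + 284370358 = 829079953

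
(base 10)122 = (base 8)172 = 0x7a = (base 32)3q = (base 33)3n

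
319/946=29/86 ≈ 0.337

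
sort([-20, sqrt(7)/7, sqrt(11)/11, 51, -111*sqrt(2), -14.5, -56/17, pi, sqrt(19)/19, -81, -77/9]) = [-111*sqrt(2), -81, -20, -14.5, -77/9, -56/17, sqrt(19)/19, sqrt(11)/11, sqrt(7)/7, pi, 51]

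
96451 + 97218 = 193669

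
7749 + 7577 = 15326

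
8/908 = 2/227 ≈ 0.00881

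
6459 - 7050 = -591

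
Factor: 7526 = 2^1 * 53^1 * 71^1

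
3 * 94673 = 284019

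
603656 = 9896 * 61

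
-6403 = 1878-8281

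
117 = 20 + 97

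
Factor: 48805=5^1 * 43^1 * 227^1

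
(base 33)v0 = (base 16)3ff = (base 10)1023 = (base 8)1777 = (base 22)22b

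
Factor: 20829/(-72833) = -1*3^1*53^1*131^1*173^(-1)*421^(-1)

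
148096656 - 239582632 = -91485976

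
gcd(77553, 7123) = 1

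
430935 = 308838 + 122097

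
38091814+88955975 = 127047789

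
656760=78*8420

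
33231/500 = 66 + 231/500 ≈ 66.46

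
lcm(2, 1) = 2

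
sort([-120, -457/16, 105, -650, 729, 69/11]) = [-650, -120, -457/16, 69/11, 105, 729]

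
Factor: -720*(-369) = 2^4*3^4*5^1*41^1 = 265680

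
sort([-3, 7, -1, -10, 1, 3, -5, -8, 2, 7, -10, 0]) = [-10, -10, -8, -5, -3, -1, 0, 1, 2, 3, 7, 7]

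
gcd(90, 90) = 90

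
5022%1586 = 264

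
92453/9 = 10272 + 5/9 ≈ 10272.56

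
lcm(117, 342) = 4446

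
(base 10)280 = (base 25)b5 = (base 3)101101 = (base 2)100011000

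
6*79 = 474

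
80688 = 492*164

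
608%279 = 50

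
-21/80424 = -7/26808 ≈ -0.000261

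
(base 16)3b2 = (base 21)231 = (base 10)946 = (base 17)34b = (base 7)2521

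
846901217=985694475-138793258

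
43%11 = 10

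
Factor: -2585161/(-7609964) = 2^(-2)*23^(-1)*181^(-1)*457^(-1)*2585161^1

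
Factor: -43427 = -1*43427^1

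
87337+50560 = 137897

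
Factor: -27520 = -1 * 2^7 * 5^1 * 43^1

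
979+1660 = 2639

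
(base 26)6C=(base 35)4S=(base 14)C0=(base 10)168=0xA8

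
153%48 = 9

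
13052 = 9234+3818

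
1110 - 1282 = -172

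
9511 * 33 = 313863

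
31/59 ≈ 0.525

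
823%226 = 145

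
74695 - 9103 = 65592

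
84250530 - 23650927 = 60599603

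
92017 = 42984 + 49033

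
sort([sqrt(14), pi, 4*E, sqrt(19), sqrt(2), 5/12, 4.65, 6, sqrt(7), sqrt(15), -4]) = [-4, 5/12, sqrt(2), sqrt(7), pi, sqrt(14), sqrt(15), sqrt(19), 4.65, 6, 4*E]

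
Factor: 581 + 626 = 17^1*71^1 = 1207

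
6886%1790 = 1516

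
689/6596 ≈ 0.104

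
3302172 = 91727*36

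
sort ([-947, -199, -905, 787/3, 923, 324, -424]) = [-947, -905, -424, -199, 787/3, 324, 923]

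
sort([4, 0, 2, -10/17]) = [-10/17, 0, 2, 4]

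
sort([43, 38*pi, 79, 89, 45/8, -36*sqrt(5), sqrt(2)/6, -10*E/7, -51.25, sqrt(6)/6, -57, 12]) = [-36*sqrt(5), -57, -51.25, -10*E/7, sqrt(2)/6, sqrt(6)/6, 45/8, 12, 43, 79, 89, 38*pi]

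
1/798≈0.00125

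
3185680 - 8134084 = -4948404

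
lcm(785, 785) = 785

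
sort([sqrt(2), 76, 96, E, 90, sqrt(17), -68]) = [-68, sqrt(2), E, sqrt(17), 76, 90, 96]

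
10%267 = 10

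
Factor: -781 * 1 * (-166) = 2^1 * 11^1 * 71^1 * 83^1 = 129646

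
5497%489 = 118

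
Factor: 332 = 2^2 * 83^1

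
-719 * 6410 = -4608790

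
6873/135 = 50 + 41/45 ≈ 50.91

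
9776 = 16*611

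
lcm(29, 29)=29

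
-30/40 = -3/4 = -0.75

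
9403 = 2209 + 7194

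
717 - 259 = 458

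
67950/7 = 9707 + 1/7 ≈ 9707.14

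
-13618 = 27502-41120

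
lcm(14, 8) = 56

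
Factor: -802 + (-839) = -1 * 3^1 * 547^1 = -1641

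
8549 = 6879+1670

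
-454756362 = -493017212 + 38260850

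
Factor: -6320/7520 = -1*2^(-1)*47^(-1)*79^1 = -79/94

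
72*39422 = 2838384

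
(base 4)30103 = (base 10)787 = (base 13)487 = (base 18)27d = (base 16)313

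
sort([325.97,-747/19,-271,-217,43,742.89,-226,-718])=[-718,-271,-226,-217,-747/19,43,325.97,742.89]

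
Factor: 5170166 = 2^1 * 19^1 * 136057^1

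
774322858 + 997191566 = 1771514424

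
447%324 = 123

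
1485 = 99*15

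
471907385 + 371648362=843555747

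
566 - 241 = 325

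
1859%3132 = 1859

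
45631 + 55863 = 101494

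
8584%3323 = 1938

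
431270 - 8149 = 423121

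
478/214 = 239/107 ≈ 2.23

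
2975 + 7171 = 10146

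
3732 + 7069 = 10801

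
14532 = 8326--6206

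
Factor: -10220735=-1*5^1*7^1*292021^1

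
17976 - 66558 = -48582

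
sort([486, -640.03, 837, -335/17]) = [-640.03, -335/17, 486, 837]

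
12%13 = 12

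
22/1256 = 11/628≈0.0175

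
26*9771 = 254046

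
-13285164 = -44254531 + 30969367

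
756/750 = 126/125 ≈ 1.01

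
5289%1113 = 837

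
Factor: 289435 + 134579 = 2^1*3^1*17^1*4157^1 = 424014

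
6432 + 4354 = 10786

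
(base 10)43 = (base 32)1b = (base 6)111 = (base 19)25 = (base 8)53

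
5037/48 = 1679/16 ≈ 104.94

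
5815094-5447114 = 367980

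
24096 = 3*8032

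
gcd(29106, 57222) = 198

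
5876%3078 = 2798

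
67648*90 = 6088320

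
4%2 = 0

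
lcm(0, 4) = 0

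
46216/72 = 5777/9 ≈ 641.89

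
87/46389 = 29/15463 ≈ 0.00188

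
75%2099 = 75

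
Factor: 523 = 523^1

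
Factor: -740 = -1*2^2*5^1*37^1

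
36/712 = 9/178 ≈ 0.0506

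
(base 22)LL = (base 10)483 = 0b111100011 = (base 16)1E3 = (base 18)18F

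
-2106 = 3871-5977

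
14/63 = 2/9 ≈ 0.222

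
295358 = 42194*7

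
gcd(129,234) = 3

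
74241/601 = 123 + 318/601 ≈ 123.53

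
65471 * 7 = 458297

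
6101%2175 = 1751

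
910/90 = 10 + 1/9 ≈ 10.11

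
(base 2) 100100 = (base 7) 51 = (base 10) 36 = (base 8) 44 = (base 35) 11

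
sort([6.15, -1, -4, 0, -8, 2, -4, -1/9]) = [-8, -4, -4, -1, -1/9, 0, 2, 6.15]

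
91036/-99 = -8276/9 ≈ -919.56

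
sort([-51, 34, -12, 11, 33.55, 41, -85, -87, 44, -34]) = [-87, -85, -51, -34, -12, 11, 33.55, 34, 41, 44]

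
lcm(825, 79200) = 79200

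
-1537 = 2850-4387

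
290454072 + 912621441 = 1203075513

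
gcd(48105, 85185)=45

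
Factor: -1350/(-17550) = 13^(-1) = 1/13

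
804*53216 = 42785664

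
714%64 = 10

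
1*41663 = 41663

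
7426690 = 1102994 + 6323696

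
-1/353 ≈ -0.00283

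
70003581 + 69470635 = 139474216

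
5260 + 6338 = 11598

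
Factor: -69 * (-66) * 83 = 2^1 * 3^2 * 11^1 * 23^1 * 83^1 = 377982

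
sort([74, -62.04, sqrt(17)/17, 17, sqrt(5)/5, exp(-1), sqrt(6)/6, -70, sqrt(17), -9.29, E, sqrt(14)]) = [-70, -62.04, -9.29, sqrt(17)/17, exp(-1), sqrt(6)/6, sqrt(5)/5, E, sqrt(14), sqrt(17), 17, 74]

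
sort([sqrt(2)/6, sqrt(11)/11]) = [sqrt(2)/6, sqrt(11)/11]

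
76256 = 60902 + 15354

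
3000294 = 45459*66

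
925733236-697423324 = 228309912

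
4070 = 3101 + 969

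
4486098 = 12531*358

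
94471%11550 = 2071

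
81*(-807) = -65367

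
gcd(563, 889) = 1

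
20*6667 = 133340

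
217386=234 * 929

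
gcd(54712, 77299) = 1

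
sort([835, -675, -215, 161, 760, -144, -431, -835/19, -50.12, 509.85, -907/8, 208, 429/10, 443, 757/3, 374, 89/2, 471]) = [-675, -431, -215, -144, -907/8, -50.12, -835/19, 429/10, 89/2, 161, 208, 757/3, 374, 443, 471, 509.85, 760, 835]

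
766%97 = 87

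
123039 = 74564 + 48475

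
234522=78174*3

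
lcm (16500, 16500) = 16500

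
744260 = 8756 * 85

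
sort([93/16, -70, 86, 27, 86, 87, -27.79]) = [-70, -27.79, 93/16, 27, 86, 86, 87]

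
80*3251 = 260080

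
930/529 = 1 + 401/529 ≈ 1.76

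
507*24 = 12168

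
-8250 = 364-8614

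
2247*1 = 2247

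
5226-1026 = 4200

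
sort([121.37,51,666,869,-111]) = [-111,51,121.37,666,869]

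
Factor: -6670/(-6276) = 2^(-1)*3^(-1)*5^1*23^1*29^1*523^(-1) = 3335/3138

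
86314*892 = 76992088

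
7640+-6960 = 680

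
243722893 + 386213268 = 629936161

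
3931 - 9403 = -5472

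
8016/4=2004=2004.00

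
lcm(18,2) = 18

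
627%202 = 21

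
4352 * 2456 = 10688512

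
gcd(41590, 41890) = 10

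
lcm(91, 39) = 273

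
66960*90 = 6026400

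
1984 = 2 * 992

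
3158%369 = 206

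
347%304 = 43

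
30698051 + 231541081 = 262239132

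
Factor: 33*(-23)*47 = -1*3^1*11^1*23^1*47^1 = -35673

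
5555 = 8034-2479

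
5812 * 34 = 197608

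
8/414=4/207 ≈ 0.0193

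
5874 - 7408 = -1534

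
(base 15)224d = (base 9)10871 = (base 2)1110001101001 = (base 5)213043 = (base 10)7273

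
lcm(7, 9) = 63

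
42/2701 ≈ 0.0155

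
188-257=-69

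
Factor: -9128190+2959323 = -1*3^1*2056289^1 = -6168867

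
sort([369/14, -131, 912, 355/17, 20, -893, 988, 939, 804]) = [-893, -131, 20, 355/17, 369/14, 804, 912, 939, 988]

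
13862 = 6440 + 7422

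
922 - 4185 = -3263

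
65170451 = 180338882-115168431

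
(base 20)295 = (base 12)6a1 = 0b1111011001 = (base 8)1731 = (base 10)985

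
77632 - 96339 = -18707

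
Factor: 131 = 131^1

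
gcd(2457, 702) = 351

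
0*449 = 0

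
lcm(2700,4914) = 245700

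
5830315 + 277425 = 6107740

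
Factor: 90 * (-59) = -1 * 2^1 * 3^2 * 5^1 * 59^1 = -5310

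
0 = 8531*0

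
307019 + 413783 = 720802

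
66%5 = 1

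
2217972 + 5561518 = 7779490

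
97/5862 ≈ 0.0165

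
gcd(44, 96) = 4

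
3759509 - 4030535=-271026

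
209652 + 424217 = 633869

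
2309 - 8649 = -6340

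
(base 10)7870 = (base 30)8ma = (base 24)dfm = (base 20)jda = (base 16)1ebe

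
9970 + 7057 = 17027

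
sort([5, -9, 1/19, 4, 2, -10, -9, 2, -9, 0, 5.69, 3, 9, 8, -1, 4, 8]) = [-10, -9, -9, -9, -1, 0, 1/19, 2, 2, 3, 4, 4, 5, 5.69, 8, 8, 9]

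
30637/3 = 10212 + 1/3 ≈ 10212.33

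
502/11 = 45 + 7/11≈45.64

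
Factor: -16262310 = -1*2^1*3^1*5^1*547^1*991^1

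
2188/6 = 364 + 2/3 ≈ 364.67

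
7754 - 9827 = -2073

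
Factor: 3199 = 7^1 * 457^1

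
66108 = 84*787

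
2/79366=1/39683 ≈ 0.0000252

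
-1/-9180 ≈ 0.000109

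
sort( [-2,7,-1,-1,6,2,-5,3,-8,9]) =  [-8,-5,-2,-1,-1,2,3,6,7,9]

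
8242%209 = 91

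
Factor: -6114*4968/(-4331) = 2^4*3^4*23^1*61^(-1)*71^(-1)*1019^1 = 30374352/4331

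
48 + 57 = 105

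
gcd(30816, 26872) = 8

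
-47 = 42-89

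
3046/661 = 4 + 402/661 ≈ 4.61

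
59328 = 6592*9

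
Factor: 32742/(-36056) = -1*2^(-2)*3^2*17^1*107^1*4507^(-1) = -16371/18028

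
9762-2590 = 7172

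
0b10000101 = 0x85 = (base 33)41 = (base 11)111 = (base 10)133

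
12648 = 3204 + 9444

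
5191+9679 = 14870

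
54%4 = 2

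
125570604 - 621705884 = -496135280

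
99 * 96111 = 9514989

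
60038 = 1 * 60038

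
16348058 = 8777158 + 7570900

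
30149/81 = 372 + 17/81 ≈ 372.21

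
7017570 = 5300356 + 1717214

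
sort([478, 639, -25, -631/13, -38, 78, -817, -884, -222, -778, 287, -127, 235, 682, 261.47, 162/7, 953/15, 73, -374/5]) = [-884, -817, -778, -222, -127, -374/5, -631/13, -38, -25, 162/7, 953/15, 73, 78, 235, 261.47, 287, 478, 639, 682]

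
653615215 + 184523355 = 838138570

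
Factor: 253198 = 2^1 * 11^1 * 17^1 * 677^1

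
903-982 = -79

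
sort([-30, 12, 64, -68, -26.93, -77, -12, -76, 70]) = [-77, -76, -68, -30, -26.93, -12, 12, 64, 70]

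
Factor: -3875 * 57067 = -1 * 5^3 * 31^1 * 149^1 * 383^1 = -221134625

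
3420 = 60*57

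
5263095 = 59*89205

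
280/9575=56/1915 ≈ 0.0292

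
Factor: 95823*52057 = 3^4*7^1*13^2*52057^1 = 4988257911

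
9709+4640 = 14349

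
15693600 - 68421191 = -52727591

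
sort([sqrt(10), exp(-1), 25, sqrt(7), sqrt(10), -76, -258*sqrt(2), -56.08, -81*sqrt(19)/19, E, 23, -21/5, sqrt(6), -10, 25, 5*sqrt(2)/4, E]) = [-258*sqrt(2), -76, -56.08, -81*sqrt(19)/19, -10, -21/5, exp(-1), 5*sqrt(2)/4, sqrt(6), sqrt(7), E, E, sqrt(10), sqrt(10), 23, 25, 25]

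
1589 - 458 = 1131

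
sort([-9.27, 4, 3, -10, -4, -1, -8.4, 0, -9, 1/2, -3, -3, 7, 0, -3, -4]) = [-10, -9.27, -9, -8.4, -4, -4, -3, -3, -3, -1, 0, 0, 1/2, 3, 4, 7]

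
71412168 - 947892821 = -876480653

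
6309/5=1261 + 4/5=1261.80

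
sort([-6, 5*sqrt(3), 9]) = [-6, 5*sqrt(3), 9]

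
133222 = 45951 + 87271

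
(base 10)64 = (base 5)224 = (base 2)1000000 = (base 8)100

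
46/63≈0.730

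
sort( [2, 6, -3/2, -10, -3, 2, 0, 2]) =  [-10, -3, -3/2, 0, 2, 2, 2, 6]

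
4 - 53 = -49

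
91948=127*724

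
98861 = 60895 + 37966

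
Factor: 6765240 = 2^3*3^1*5^1*56377^1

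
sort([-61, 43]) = [-61, 43]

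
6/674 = 3/337 ≈ 0.00890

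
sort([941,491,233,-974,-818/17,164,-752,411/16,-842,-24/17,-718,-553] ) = [-974,-842,-752,-718,-553,-818/17,-24/17,411/16,164,233,491,941] 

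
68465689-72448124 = -3982435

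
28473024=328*86808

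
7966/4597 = 1 + 3369/4597≈1.73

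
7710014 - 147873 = 7562141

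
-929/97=-9 - 56/97 ≈ -9.58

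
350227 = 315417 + 34810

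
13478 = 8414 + 5064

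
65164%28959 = 7246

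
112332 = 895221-782889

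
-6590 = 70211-76801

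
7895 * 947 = 7476565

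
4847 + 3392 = 8239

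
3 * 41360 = 124080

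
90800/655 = 138 + 82/131 ≈ 138.63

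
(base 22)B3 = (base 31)7S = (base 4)3311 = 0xF5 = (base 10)245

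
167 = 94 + 73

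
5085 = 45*113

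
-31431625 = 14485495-45917120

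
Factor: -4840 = -1 * 2^3 * 5^1 * 11^2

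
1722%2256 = 1722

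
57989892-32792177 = 25197715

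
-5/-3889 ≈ 0.00129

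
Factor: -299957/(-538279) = 73^1*131^(-1) = 73/131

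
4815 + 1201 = 6016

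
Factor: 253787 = 253787^1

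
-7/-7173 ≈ 0.000976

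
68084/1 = 68084 = 68084.00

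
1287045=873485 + 413560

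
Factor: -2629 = -1*11^1*239^1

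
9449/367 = 25 + 274/367 ≈ 25.75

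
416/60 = 6 + 14/15 ≈ 6.93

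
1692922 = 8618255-6925333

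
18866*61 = 1150826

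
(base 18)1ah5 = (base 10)9383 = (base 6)111235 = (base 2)10010010100111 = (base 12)551b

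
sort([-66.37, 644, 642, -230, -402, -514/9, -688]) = [-688, -402, -230, -66.37, -514/9, 642, 644]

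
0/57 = 0 = 0.00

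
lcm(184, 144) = 3312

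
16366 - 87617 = -71251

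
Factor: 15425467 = 83^1 * 185849^1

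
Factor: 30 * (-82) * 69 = -1 * 2^2 * 3^2 * 5^1 * 23^1 * 41^1 = -169740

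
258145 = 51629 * 5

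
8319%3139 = 2041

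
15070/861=17 + 433/861 ≈ 17.50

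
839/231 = 3+146/231 ≈ 3.63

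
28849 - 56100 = -27251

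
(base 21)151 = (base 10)547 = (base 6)2311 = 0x223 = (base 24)mj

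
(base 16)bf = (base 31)65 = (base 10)191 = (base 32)5v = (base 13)119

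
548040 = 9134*60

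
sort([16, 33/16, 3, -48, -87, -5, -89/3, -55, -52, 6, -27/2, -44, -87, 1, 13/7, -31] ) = [-87, -87, -55, -52, -48, -44, -31, -89/3, -27/2, -5, 1, 13/7, 33/16, 3, 6, 16] 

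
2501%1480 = 1021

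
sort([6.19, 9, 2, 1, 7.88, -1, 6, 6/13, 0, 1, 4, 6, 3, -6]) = [-6, -1, 0, 6/13, 1, 1, 2, 3, 4, 6, 6, 6.19, 7.88, 9]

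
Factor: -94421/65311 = -1*241^(-1)*271^(-1)*94421^1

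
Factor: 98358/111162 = 13^2 * 191^(-1) = 169/191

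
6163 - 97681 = -91518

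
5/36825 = 1/7365 ≈ 0.000136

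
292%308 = 292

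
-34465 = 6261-40726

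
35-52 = -17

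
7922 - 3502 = 4420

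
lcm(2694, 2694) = 2694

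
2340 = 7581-5241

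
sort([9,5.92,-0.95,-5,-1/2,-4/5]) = [-5,-0.95,-4/5,-1/2,5.92,9]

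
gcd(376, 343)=1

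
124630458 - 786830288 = -662199830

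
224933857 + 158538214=383472071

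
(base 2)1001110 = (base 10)78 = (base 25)33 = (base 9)86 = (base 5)303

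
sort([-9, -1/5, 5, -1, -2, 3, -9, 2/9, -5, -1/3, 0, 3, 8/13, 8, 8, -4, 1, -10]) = [-10, -9, -9, -5, -4, -2, -1, -1/3, -1/5, 0, 2/9, 8/13, 1, 3, 3, 5, 8, 8]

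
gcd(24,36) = 12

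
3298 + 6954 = 10252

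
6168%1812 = 732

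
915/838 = 1 + 77/838 ≈ 1.09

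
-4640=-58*80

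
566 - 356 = 210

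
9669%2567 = 1968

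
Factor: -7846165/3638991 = -1*3^(-1)*5^1*23^(-2)*1153^1*1361^1*2293^(-1)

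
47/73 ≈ 0.644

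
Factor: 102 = 2^1 * 3^1 * 17^1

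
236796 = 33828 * 7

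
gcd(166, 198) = 2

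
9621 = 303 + 9318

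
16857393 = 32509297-15651904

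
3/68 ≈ 0.0441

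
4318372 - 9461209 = -5142837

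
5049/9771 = 1683/3257 ≈ 0.517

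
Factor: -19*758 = -1*2^1*19^1*379^1 = -14402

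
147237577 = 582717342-435479765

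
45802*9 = 412218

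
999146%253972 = 237230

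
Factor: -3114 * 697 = -1 * 2^1 * 3^2 * 17^1 * 41^1 * 173^1 = -2170458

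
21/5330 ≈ 0.00394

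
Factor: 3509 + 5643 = 2^6 * 11^1 * 13^1 = 9152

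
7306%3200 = 906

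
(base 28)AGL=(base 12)4985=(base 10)8309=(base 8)20165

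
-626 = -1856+1230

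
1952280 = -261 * (-7480)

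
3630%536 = 414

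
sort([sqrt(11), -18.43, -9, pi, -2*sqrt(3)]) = [-18.43, -9, -2*sqrt(3), pi, sqrt(11)]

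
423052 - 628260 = -205208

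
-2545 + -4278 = -6823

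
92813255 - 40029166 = 52784089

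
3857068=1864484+1992584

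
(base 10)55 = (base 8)67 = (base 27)21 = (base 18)31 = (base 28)1r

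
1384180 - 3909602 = -2525422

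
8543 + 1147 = 9690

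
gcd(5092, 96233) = 1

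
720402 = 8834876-8114474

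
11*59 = 649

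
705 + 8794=9499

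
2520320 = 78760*32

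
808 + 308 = 1116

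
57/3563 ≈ 0.0160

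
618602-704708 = -86106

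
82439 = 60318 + 22121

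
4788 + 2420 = 7208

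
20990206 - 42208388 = -21218182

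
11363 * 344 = 3908872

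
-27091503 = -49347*549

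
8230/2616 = 4115/1308≈3.15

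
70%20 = 10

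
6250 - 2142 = 4108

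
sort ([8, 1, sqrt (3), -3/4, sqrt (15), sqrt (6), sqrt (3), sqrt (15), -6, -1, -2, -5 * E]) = [-5 * E, -6, -2, -1, -3/4, 1, sqrt (3), sqrt (3), sqrt (6), sqrt (15), sqrt (15), 8]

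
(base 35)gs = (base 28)l0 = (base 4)21030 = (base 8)1114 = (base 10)588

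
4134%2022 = 90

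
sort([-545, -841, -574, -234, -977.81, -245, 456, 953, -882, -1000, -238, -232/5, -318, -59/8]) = [-1000, -977.81, -882, -841, -574, -545, -318, -245, -238, -234, -232/5, -59/8, 456, 953]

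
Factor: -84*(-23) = 2^2*3^1*7^1*23^1 = 1932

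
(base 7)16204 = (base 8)10721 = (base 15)1541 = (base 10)4561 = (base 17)fd5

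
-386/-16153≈0.0239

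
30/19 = 1 + 11/19≈1.58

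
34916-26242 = 8674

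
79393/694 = 114+277/694 ≈ 114.40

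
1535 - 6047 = -4512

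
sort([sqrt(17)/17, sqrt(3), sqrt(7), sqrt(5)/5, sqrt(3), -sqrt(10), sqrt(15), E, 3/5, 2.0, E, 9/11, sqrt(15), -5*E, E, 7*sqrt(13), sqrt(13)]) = [-5*E, -sqrt(10), sqrt(17)/17, sqrt(5)/5, 3/5, 9/11, sqrt(3), sqrt(3), 2.0, sqrt(7), E, E, E, sqrt(13), sqrt(15), sqrt(15), 7*sqrt(13)]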